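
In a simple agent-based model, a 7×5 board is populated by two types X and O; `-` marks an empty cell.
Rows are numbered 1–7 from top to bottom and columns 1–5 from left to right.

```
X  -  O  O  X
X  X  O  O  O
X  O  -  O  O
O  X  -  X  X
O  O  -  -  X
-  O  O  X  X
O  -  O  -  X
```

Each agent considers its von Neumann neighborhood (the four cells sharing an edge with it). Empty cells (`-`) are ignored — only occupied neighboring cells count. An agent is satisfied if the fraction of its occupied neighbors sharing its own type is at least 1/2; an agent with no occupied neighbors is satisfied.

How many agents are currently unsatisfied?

6

Row 1: (1,1)X 1/1 satisfied · (1,3)O 2/2 satisfied · (1,4)O 2/3 satisfied · (1,5)X 0/2 not
Row 2: (2,1)X 3/3 satisfied · (2,2)X 1/3 not · (2,3)O 2/3 satisfied · (2,4)O 4/4 satisfied · (2,5)O 2/3 satisfied
Row 3: (3,1)X 1/3 not · (3,2)O 0/3 not · (3,4)O 2/3 satisfied · (3,5)O 2/3 satisfied
Row 4: (4,1)O 1/3 not · (4,2)X 0/3 not · (4,4)X 1/2 satisfied · (4,5)X 2/3 satisfied
Row 5: (5,1)O 2/2 satisfied · (5,2)O 2/3 satisfied · (5,5)X 2/2 satisfied
Row 6: (6,2)O 2/2 satisfied · (6,3)O 2/3 satisfied · (6,4)X 1/2 satisfied · (6,5)X 3/3 satisfied
Row 7: (7,1)O 0/0 satisfied · (7,3)O 1/1 satisfied · (7,5)X 1/1 satisfied
Unsatisfied: (1,5), (2,2), (3,1), (3,2), (4,1), (4,2) — 6 in total.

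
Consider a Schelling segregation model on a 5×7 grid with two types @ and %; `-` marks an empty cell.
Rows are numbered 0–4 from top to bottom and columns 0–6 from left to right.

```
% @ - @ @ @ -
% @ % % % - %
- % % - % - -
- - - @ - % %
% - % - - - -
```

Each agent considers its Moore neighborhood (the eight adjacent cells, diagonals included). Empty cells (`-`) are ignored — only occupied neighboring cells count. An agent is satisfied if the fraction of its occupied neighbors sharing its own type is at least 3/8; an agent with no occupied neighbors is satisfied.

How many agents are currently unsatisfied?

Row 0: (0,0)% 1/3 ✗ · (0,1)@ 1/4 ✗ · (0,3)@ 1/4 ✗ · (0,4)@ 2/4 ✓ · (0,5)@ 1/3 ✗
Row 1: (1,0)% 2/4 ✓ · (1,1)@ 1/6 ✗ · (1,2)% 3/6 ✓ · (1,3)% 4/6 ✓ · (1,4)% 2/5 ✓ · (1,6)% 0/1 ✗
Row 2: (2,1)% 3/4 ✓ · (2,2)% 3/5 ✓ · (2,4)% 3/4 ✓
Row 3: (3,3)@ 0/3 ✗ · (3,5)% 2/2 ✓ · (3,6)% 1/1 ✓
Row 4: (4,0)% 0/0 ✓ · (4,2)% 0/1 ✗
Unsatisfied: (0,0), (0,1), (0,3), (0,5), (1,1), (1,6), (3,3), (4,2) — 8 in total.

8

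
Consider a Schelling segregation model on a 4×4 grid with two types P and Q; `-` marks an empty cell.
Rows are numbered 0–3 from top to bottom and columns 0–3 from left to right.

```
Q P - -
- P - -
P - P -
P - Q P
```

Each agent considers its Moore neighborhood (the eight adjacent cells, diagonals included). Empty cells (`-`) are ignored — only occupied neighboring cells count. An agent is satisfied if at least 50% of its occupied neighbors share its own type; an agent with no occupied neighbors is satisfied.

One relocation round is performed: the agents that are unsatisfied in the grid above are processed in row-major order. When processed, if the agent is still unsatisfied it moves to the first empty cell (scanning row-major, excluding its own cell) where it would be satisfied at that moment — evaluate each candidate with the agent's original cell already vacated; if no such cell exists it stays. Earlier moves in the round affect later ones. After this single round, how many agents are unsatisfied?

Initially unsatisfied (in order): (0,0), (3,2).
  (0,0) → (0,3).
  (3,2) → (1,3).
Resulting grid:
- P - Q
- P - Q
P - P -
P - - P
All satisfied now.

0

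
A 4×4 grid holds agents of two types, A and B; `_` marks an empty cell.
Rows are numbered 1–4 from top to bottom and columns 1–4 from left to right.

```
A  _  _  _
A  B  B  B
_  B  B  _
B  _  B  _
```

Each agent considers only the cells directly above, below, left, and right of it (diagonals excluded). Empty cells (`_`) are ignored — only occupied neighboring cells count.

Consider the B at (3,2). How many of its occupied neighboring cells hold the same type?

Occupied neighbors of (3,2): (2,2)=B, (3,3)=B.
Same type (B): 2 of 2.

2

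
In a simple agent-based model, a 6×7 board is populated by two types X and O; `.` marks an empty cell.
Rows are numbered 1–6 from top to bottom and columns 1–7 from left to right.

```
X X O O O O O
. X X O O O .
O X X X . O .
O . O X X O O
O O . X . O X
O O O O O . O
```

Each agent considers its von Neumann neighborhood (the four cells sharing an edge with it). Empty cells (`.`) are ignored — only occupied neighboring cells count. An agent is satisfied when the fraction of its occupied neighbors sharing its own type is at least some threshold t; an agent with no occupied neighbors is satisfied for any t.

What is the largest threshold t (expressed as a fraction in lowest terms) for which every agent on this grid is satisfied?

Row 1: (1,1)X 1/1 · (1,2)X 2/3 · (1,3)O 1/3 · (1,4)O 3/3 · (1,5)O 3/3 · (1,6)O 3/3 · (1,7)O 1/1
Row 2: (2,2)X 3/3 · (2,3)X 2/4 · (2,4)O 2/4 · (2,5)O 3/3 · (2,6)O 3/3
Row 3: (3,1)O 1/2 · (3,2)X 2/3 · (3,3)X 3/4 · (3,4)X 2/3 · (3,6)O 2/2
Row 4: (4,1)O 2/2 · (4,3)O 0/2 · (4,4)X 3/4 · (4,5)X 1/2 · (4,6)O 3/4 · (4,7)O 1/2
Row 5: (5,1)O 3/3 · (5,2)O 2/2 · (5,4)X 1/2 · (5,6)O 1/2 · (5,7)X 0/3
Row 6: (6,1)O 2/2 · (6,2)O 3/3 · (6,3)O 2/2 · (6,4)O 2/3 · (6,5)O 1/1 · (6,7)O 0/1
The smallest same-type fraction is 0/2 at (4,3), which reduces to 0/1. Any threshold above that leaves this agent unsatisfied.

0/1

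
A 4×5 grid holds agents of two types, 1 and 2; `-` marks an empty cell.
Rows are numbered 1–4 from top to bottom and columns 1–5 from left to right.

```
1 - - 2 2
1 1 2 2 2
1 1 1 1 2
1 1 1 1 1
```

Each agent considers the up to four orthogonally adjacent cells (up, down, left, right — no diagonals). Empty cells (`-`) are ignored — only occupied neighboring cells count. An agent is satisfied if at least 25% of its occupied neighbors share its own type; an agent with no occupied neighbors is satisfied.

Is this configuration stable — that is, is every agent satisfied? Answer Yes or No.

(1,1)1 1/1 ✓
(1,4)2 2/2 ✓
(1,5)2 2/2 ✓
(2,1)1 3/3 ✓
(2,2)1 2/3 ✓
(2,3)2 1/3 ✓
(2,4)2 3/4 ✓
(2,5)2 3/3 ✓
(3,1)1 3/3 ✓
(3,2)1 4/4 ✓
(3,3)1 3/4 ✓
(3,4)1 2/4 ✓
(3,5)2 1/3 ✓
(4,1)1 2/2 ✓
(4,2)1 3/3 ✓
(4,3)1 3/3 ✓
(4,4)1 3/3 ✓
(4,5)1 1/2 ✓
All meet the threshold, so the configuration is stable.

Yes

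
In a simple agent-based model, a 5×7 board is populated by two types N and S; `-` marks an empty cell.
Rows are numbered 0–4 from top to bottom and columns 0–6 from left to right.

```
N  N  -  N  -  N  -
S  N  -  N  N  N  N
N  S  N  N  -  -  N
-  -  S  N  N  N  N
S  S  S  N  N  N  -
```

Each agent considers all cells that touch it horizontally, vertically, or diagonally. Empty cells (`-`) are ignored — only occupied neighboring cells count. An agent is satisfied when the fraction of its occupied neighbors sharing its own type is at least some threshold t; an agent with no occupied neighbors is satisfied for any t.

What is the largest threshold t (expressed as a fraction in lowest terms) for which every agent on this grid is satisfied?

1/5

(0,0)N 2/3
(0,1)N 2/3
(0,3)N 2/2
(0,5)N 3/3
(1,0)S 1/5
(1,1)N 4/6
(1,3)N 4/4
(1,4)N 5/5
(1,5)N 4/4
(1,6)N 3/3
(2,0)N 1/3
(2,1)S 2/5
(2,2)N 4/6
(2,3)N 5/6
(2,6)N 4/4
(3,2)S 3/7
(3,3)N 5/7
(3,4)N 6/6
(3,5)N 5/5
(3,6)N 3/3
(4,0)S 1/1
(4,1)S 3/3
(4,2)S 2/4
(4,3)N 3/5
(4,4)N 5/5
(4,5)N 4/4
The smallest same-type fraction is 1/5 at (1,0), which reduces to 1/5. Any threshold above that leaves this agent unsatisfied.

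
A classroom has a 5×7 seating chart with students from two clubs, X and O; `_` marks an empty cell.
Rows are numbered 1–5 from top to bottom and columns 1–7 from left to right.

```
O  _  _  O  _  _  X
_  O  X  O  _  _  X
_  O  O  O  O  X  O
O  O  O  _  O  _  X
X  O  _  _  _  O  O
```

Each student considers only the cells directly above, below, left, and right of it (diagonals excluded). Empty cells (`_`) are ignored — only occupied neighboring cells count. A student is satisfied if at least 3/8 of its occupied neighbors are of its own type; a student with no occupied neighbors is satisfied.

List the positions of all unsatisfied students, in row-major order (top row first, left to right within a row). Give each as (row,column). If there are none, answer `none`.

(1,1)O 0/0 ok
(1,4)O 1/1 ok
(1,7)X 1/1 ok
(2,2)O 1/2 ok
(2,3)X 0/3 unhappy
(2,4)O 2/3 ok
(2,7)X 1/2 ok
(3,2)O 3/3 ok
(3,3)O 3/4 ok
(3,4)O 3/3 ok
(3,5)O 2/3 ok
(3,6)X 0/2 unhappy
(3,7)O 0/3 unhappy
(4,1)O 1/2 ok
(4,2)O 4/4 ok
(4,3)O 2/2 ok
(4,5)O 1/1 ok
(4,7)X 0/2 unhappy
(5,1)X 0/2 unhappy
(5,2)O 1/2 ok
(5,6)O 1/1 ok
(5,7)O 1/2 ok

(2,3), (3,6), (3,7), (4,7), (5,1)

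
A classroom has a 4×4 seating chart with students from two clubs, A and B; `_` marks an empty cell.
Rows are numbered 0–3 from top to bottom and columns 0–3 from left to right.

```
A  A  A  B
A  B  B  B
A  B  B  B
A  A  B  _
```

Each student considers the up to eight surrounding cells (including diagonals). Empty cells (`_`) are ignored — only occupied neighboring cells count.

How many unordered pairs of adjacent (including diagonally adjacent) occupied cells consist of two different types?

Scan each occupied cell's neighbors to the right and below (and the two forward diagonals) so each pair is counted once.
From row 0: 7 unlike of 13 pairs (running 7/13).
From row 1: 3 unlike of 13 pairs (running 10/26).
From row 2: 4 unlike of 11 pairs (running 14/37).
From row 3: 1 unlike of 2 pairs (running 15/39).
Total adjacent occupied pairs: 39; unlike-type pairs: 15.

15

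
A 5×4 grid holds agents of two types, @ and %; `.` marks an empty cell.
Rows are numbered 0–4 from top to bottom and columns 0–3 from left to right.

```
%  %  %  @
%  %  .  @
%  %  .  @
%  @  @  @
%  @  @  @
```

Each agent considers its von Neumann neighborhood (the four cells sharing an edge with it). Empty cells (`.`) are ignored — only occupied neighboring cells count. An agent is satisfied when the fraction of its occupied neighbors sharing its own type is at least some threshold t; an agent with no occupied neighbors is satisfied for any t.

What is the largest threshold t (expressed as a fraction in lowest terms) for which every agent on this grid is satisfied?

1/2

(0,0)% 2/2
(0,1)% 3/3
(0,2)% 1/2
(0,3)@ 1/2
(1,0)% 3/3
(1,1)% 3/3
(1,3)@ 2/2
(2,0)% 3/3
(2,1)% 2/3
(2,3)@ 2/2
(3,0)% 2/3
(3,1)@ 2/4
(3,2)@ 3/3
(3,3)@ 3/3
(4,0)% 1/2
(4,1)@ 2/3
(4,2)@ 3/3
(4,3)@ 2/2
The smallest same-type fraction is 1/2 at (0,2), which reduces to 1/2. Any threshold above that leaves this agent unsatisfied.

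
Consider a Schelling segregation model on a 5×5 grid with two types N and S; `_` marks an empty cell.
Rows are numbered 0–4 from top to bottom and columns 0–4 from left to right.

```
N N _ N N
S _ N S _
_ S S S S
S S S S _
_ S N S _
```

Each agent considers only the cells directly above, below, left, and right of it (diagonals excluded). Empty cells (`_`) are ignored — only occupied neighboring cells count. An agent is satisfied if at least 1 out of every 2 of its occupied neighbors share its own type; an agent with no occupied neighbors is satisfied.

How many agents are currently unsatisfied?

4

(0,0)N 1/2 ok
(0,1)N 1/1 ok
(0,3)N 1/2 ok
(0,4)N 1/1 ok
(1,0)S 0/1 unhappy
(1,2)N 0/2 unhappy
(1,3)S 1/3 unhappy
(2,1)S 2/2 ok
(2,2)S 3/4 ok
(2,3)S 4/4 ok
(2,4)S 1/1 ok
(3,0)S 1/1 ok
(3,1)S 4/4 ok
(3,2)S 3/4 ok
(3,3)S 3/3 ok
(4,1)S 1/2 ok
(4,2)N 0/3 unhappy
(4,3)S 1/2 ok
Unsatisfied: (1,0), (1,2), (1,3), (4,2) — 4 in total.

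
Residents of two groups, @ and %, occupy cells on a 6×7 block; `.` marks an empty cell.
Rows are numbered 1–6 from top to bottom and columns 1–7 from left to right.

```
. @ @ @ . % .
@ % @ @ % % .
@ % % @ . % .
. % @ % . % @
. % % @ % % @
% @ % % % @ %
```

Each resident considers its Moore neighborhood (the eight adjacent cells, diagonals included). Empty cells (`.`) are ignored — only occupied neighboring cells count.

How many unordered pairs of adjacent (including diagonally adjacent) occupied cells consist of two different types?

Scan each occupied cell's neighbors to the right and below (and the two forward diagonals) so each pair is counted once.
Row 1: @(1,2)–@(1,3)= @(1,2)–%(2,2)≠ @(1,2)–@(2,3)= @(1,2)–@(2,1)= @(1,3)–@(1,4)= @(1,3)–@(2,3)= @(1,3)–@(2,4)= @(1,3)–%(2,2)≠ @(1,4)–@(2,4)= @(1,4)–%(2,5)≠ @(1,4)–@(2,3)= %(1,6)–%(2,6)= %(1,6)–%(2,5)=  → 3/13 unlike.
Row 2: @(2,1)–%(2,2)≠ @(2,1)–@(3,1)= @(2,1)–%(3,2)≠ %(2,2)–@(2,3)≠ %(2,2)–%(3,2)= %(2,2)–%(3,3)= %(2,2)–@(3,1)≠ @(2,3)–@(2,4)= @(2,3)–%(3,3)≠ @(2,3)–@(3,4)= @(2,3)–%(3,2)≠ @(2,4)–%(2,5)≠ @(2,4)–@(3,4)= @(2,4)–%(3,3)≠ %(2,5)–%(2,6)= %(2,5)–%(3,6)= %(2,5)–@(3,4)≠ %(2,6)–%(3,6)=  → 9/18 unlike.
Row 3: @(3,1)–%(3,2)≠ @(3,1)–%(4,2)≠ %(3,2)–%(3,3)= %(3,2)–%(4,2)= %(3,2)–@(4,3)≠ %(3,3)–@(3,4)≠ %(3,3)–@(4,3)≠ %(3,3)–%(4,4)= %(3,3)–%(4,2)= @(3,4)–%(4,4)≠ @(3,4)–@(4,3)= %(3,6)–%(4,6)= %(3,6)–@(4,7)≠  → 7/13 unlike.
Row 4: %(4,2)–@(4,3)≠ %(4,2)–%(5,2)= %(4,2)–%(5,3)= @(4,3)–%(4,4)≠ @(4,3)–%(5,3)≠ @(4,3)–@(5,4)= @(4,3)–%(5,2)≠ %(4,4)–@(5,4)≠ %(4,4)–%(5,5)= %(4,4)–%(5,3)= %(4,6)–@(4,7)≠ %(4,6)–%(5,6)= %(4,6)–@(5,7)≠ %(4,6)–%(5,5)= @(4,7)–@(5,7)= @(4,7)–%(5,6)≠  → 8/16 unlike.
Row 5: %(5,2)–%(5,3)= %(5,2)–@(6,2)≠ %(5,2)–%(6,3)= %(5,2)–%(6,1)= %(5,3)–@(5,4)≠ %(5,3)–%(6,3)= %(5,3)–%(6,4)= %(5,3)–@(6,2)≠ @(5,4)–%(5,5)≠ @(5,4)–%(6,4)≠ @(5,4)–%(6,5)≠ @(5,4)–%(6,3)≠ %(5,5)–%(5,6)= %(5,5)–%(6,5)= %(5,5)–@(6,6)≠ %(5,5)–%(6,4)= %(5,6)–@(5,7)≠ %(5,6)–@(6,6)≠ %(5,6)–%(6,7)= %(5,6)–%(6,5)= @(5,7)–%(6,7)≠ @(5,7)–@(6,6)=  → 11/22 unlike.
Row 6: %(6,1)–@(6,2)≠ @(6,2)–%(6,3)≠ %(6,3)–%(6,4)= %(6,4)–%(6,5)= %(6,5)–@(6,6)≠ @(6,6)–%(6,7)≠  → 4/6 unlike.
Total adjacent occupied pairs: 88; unlike-type pairs: 42.

42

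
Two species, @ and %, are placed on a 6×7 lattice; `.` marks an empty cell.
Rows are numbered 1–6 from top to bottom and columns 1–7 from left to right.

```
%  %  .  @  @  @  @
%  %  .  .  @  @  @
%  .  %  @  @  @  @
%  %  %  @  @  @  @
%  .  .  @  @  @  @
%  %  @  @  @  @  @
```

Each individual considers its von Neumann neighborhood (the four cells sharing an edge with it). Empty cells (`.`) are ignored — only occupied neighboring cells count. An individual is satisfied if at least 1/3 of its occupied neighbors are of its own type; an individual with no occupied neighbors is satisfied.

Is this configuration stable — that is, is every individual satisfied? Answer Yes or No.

Yes

(1,1)% 2/2 ok
(1,2)% 2/2 ok
(1,4)@ 1/1 ok
(1,5)@ 3/3 ok
(1,6)@ 3/3 ok
(1,7)@ 2/2 ok
(2,1)% 3/3 ok
(2,2)% 2/2 ok
(2,5)@ 3/3 ok
(2,6)@ 4/4 ok
(2,7)@ 3/3 ok
(3,1)% 2/2 ok
(3,3)% 1/2 ok
(3,4)@ 2/3 ok
(3,5)@ 4/4 ok
(3,6)@ 4/4 ok
(3,7)@ 3/3 ok
(4,1)% 3/3 ok
(4,2)% 2/2 ok
(4,3)% 2/3 ok
(4,4)@ 3/4 ok
(4,5)@ 4/4 ok
(4,6)@ 4/4 ok
(4,7)@ 3/3 ok
(5,1)% 2/2 ok
(5,4)@ 3/3 ok
(5,5)@ 4/4 ok
(5,6)@ 4/4 ok
(5,7)@ 3/3 ok
(6,1)% 2/2 ok
(6,2)% 1/2 ok
(6,3)@ 1/2 ok
(6,4)@ 3/3 ok
(6,5)@ 3/3 ok
(6,6)@ 3/3 ok
(6,7)@ 2/2 ok
All meet the threshold, so the configuration is stable.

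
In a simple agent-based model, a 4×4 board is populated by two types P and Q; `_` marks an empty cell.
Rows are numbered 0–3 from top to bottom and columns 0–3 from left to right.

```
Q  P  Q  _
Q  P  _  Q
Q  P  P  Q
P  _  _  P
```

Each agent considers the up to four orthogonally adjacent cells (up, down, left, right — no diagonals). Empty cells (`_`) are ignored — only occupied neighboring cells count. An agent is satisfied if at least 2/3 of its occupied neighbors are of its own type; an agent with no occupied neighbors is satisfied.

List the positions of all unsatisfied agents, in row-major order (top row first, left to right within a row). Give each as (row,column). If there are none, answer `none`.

(0,0), (0,1), (0,2), (2,0), (2,2), (2,3), (3,0), (3,3)

(0,0)Q 1/2 unhappy
(0,1)P 1/3 unhappy
(0,2)Q 0/1 unhappy
(1,0)Q 2/3 ok
(1,1)P 2/3 ok
(1,3)Q 1/1 ok
(2,0)Q 1/3 unhappy
(2,1)P 2/3 ok
(2,2)P 1/2 unhappy
(2,3)Q 1/3 unhappy
(3,0)P 0/1 unhappy
(3,3)P 0/1 unhappy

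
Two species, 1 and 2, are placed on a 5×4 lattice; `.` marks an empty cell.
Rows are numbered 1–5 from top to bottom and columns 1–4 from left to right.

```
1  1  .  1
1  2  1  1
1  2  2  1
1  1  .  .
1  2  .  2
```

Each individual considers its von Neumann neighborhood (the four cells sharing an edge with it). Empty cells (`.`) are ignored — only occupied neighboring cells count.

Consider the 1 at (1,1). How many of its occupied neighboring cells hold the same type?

Occupied neighbors of (1,1): (2,1)=1, (1,2)=1.
Same type (1): 2 of 2.

2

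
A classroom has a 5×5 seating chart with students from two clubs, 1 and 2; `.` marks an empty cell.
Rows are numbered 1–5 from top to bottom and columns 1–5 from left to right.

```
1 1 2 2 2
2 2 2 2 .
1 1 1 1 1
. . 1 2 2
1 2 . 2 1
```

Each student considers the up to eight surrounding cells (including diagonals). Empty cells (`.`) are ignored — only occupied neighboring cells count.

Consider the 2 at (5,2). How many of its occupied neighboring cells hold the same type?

Occupied neighbors of (5,2): (4,3)=1, (5,1)=1.
Same type (2): 0 of 2.

0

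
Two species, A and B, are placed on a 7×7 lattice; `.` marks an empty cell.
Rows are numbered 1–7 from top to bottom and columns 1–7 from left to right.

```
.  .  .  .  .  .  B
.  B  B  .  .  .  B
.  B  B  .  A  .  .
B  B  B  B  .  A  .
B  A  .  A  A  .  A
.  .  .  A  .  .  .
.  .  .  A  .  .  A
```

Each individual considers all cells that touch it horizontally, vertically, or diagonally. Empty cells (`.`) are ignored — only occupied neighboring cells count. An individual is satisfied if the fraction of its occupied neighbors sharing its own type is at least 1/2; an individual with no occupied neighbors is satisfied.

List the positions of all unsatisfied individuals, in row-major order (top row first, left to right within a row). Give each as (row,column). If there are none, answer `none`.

(4,4), (5,2)

(1,7)B 1/1 ok
(2,2)B 3/3 ok
(2,3)B 3/3 ok
(2,7)B 1/1 ok
(3,2)B 6/6 ok
(3,3)B 6/6 ok
(3,5)A 1/2 ok
(4,1)B 3/4 ok
(4,2)B 5/6 ok
(4,3)B 4/6 ok
(4,4)B 2/5 unhappy
(4,6)A 3/3 ok
(5,1)B 2/3 ok
(5,2)A 0/4 unhappy
(5,4)A 2/4 ok
(5,5)A 3/4 ok
(5,7)A 1/1 ok
(6,4)A 3/3 ok
(7,4)A 1/1 ok
(7,7)A 0/0 ok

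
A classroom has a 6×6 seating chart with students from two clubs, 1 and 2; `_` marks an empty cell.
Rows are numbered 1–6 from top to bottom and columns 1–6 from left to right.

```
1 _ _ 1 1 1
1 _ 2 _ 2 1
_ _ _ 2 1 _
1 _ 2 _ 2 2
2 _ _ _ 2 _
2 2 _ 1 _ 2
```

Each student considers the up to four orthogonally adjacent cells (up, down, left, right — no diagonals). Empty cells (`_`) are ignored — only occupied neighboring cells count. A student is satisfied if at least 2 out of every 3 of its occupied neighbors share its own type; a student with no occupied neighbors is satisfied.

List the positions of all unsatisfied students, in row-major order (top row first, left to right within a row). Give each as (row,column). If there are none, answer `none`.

Row 1: (1,1)1 1/1 satisfied · (1,4)1 1/1 satisfied · (1,5)1 2/3 satisfied · (1,6)1 2/2 satisfied
Row 2: (2,1)1 1/1 satisfied · (2,3)2 0/0 satisfied · (2,5)2 0/3 not · (2,6)1 1/2 not
Row 3: (3,4)2 0/1 not · (3,5)1 0/3 not
Row 4: (4,1)1 0/1 not · (4,3)2 0/0 satisfied · (4,5)2 2/3 satisfied · (4,6)2 1/1 satisfied
Row 5: (5,1)2 1/2 not · (5,5)2 1/1 satisfied
Row 6: (6,1)2 2/2 satisfied · (6,2)2 1/1 satisfied · (6,4)1 0/0 satisfied · (6,6)2 0/0 satisfied

(2,5), (2,6), (3,4), (3,5), (4,1), (5,1)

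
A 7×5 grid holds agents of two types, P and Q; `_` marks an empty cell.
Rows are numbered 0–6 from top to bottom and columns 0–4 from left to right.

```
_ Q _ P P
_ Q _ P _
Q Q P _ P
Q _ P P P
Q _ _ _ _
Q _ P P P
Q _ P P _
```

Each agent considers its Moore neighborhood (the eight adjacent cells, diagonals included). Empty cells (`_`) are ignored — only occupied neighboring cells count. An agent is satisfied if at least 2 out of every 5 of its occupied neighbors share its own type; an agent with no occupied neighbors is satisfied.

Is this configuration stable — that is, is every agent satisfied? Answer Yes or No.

(0,1)Q 1/1 satisfied
(0,3)P 2/2 satisfied
(0,4)P 2/2 satisfied
(1,1)Q 3/4 satisfied
(1,3)P 4/4 satisfied
(2,0)Q 3/3 satisfied
(2,1)Q 3/5 satisfied
(2,2)P 3/5 satisfied
(2,4)P 3/3 satisfied
(3,0)Q 3/3 satisfied
(3,2)P 2/3 satisfied
(3,3)P 4/4 satisfied
(3,4)P 2/2 satisfied
(4,0)Q 2/2 satisfied
(5,0)Q 2/2 satisfied
(5,2)P 3/3 satisfied
(5,3)P 4/4 satisfied
(5,4)P 2/2 satisfied
(6,0)Q 1/1 satisfied
(6,2)P 3/3 satisfied
(6,3)P 4/4 satisfied
All meet the threshold, so the configuration is stable.

Yes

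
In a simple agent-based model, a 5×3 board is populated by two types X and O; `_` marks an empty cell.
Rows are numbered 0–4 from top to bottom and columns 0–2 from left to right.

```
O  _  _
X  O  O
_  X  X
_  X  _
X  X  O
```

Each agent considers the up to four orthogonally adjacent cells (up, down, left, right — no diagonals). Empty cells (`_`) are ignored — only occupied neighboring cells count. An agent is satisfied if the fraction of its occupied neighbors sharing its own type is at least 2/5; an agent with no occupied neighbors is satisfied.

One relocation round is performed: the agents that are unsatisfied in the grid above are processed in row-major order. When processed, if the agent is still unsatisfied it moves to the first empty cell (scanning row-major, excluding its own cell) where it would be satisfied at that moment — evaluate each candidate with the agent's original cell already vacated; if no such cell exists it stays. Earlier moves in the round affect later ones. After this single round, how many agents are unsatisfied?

Initially unsatisfied (in order): (0,0), (1,0), (1,1), (4,2).
  (0,0) → (0,1).
  (1,0) → (2,0).
  (1,1): now satisfied by earlier moves; stays.
  (4,2) → (0,0).
Resulting grid:
O O _
_ O O
X X X
_ X _
X X _
All satisfied now.

0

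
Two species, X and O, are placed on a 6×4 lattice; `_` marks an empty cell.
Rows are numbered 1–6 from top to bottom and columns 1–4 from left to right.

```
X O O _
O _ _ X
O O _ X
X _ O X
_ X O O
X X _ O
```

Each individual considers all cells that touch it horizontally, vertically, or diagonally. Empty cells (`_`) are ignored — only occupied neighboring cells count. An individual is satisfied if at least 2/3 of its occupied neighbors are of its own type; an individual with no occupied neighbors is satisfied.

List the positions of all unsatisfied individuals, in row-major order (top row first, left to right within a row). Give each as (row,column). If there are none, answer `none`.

(1,1), (1,3), (2,4), (4,1), (4,3), (4,4), (5,2), (5,3)

Row 1: (1,1)X 0/2 ✗ · (1,2)O 2/3 ✓ · (1,3)O 1/2 ✗
Row 2: (2,1)O 3/4 ✓ · (2,4)X 1/2 ✗
Row 3: (3,1)O 2/3 ✓ · (3,2)O 3/4 ✓ · (3,4)X 2/3 ✓
Row 4: (4,1)X 1/3 ✗ · (4,3)O 3/6 ✗ · (4,4)X 1/4 ✗
Row 5: (5,2)X 3/5 ✗ · (5,3)O 3/6 ✗ · (5,4)O 3/4 ✓
Row 6: (6,1)X 2/2 ✓ · (6,2)X 2/3 ✓ · (6,4)O 2/2 ✓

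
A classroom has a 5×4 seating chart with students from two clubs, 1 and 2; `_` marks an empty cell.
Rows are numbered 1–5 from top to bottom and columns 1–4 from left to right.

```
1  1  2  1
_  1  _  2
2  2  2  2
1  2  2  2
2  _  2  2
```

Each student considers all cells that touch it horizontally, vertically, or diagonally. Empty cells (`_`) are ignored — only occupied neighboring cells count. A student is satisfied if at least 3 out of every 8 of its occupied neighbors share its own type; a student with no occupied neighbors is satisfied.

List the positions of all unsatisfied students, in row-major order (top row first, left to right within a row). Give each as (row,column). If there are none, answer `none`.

(1,3), (1,4), (2,2), (4,1)

(1,1)1 2/2 satisfied
(1,2)1 2/3 satisfied
(1,3)2 1/4 not
(1,4)1 0/2 not
(2,2)1 2/6 not
(2,4)2 3/4 satisfied
(3,1)2 2/4 satisfied
(3,2)2 4/6 satisfied
(3,3)2 6/7 satisfied
(3,4)2 4/4 satisfied
(4,1)1 0/4 not
(4,2)2 6/7 satisfied
(4,3)2 7/7 satisfied
(4,4)2 5/5 satisfied
(5,1)2 1/2 satisfied
(5,3)2 4/4 satisfied
(5,4)2 3/3 satisfied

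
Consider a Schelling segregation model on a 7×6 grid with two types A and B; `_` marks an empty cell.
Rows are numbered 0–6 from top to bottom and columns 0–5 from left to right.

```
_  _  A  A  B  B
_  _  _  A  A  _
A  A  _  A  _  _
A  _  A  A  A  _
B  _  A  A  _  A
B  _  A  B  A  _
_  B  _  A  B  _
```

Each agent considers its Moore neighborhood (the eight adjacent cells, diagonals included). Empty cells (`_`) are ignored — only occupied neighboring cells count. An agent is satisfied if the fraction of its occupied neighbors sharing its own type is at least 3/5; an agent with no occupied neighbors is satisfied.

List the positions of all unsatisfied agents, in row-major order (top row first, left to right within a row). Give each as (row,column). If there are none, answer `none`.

(0,4), (0,5), (4,0), (5,3), (6,1), (6,3), (6,4)

(0,2)A 2/2 ok
(0,3)A 3/4 ok
(0,4)B 1/4 unhappy
(0,5)B 1/2 unhappy
(1,3)A 4/5 ok
(1,4)A 3/5 ok
(2,0)A 2/2 ok
(2,1)A 3/3 ok
(2,3)A 5/5 ok
(3,0)A 2/3 ok
(3,2)A 5/5 ok
(3,3)A 5/5 ok
(3,4)A 4/4 ok
(4,0)B 1/2 unhappy
(4,2)A 4/5 ok
(4,3)A 6/7 ok
(4,5)A 2/2 ok
(5,0)B 2/2 ok
(5,2)A 3/5 ok
(5,3)B 1/6 unhappy
(5,4)A 3/5 ok
(6,1)B 1/2 unhappy
(6,3)A 2/4 unhappy
(6,4)B 1/3 unhappy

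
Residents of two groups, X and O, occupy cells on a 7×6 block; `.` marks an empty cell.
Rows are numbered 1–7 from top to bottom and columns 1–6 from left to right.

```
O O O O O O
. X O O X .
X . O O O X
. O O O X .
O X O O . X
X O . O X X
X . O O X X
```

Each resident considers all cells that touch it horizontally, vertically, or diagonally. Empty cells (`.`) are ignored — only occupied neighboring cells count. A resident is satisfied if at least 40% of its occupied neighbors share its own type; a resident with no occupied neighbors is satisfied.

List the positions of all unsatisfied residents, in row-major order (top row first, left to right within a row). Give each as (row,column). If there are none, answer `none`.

(1,1)O 1/2 satisfied
(1,2)O 3/4 satisfied
(1,3)O 4/5 satisfied
(1,4)O 4/5 satisfied
(1,5)O 3/4 satisfied
(1,6)O 1/2 satisfied
(2,2)X 1/6 not
(2,3)O 6/7 satisfied
(2,4)O 7/8 satisfied
(2,5)X 1/7 not
(3,1)X 1/2 satisfied
(3,3)O 6/7 satisfied
(3,4)O 6/8 satisfied
(3,5)O 3/6 satisfied
(3,6)X 2/3 satisfied
(4,2)O 4/6 satisfied
(4,3)O 6/7 satisfied
(4,4)O 6/7 satisfied
(4,5)X 2/6 not
(5,1)O 2/4 satisfied
(5,2)X 1/6 not
(5,3)O 6/7 satisfied
(5,4)O 4/6 satisfied
(5,6)X 3/3 satisfied
(6,1)X 2/4 satisfied
(6,2)O 3/6 satisfied
(6,4)O 4/6 satisfied
(6,5)X 4/7 satisfied
(6,6)X 4/4 satisfied
(7,1)X 1/2 satisfied
(7,3)O 3/3 satisfied
(7,4)O 2/4 satisfied
(7,5)X 3/5 satisfied
(7,6)X 3/3 satisfied

(2,2), (2,5), (4,5), (5,2)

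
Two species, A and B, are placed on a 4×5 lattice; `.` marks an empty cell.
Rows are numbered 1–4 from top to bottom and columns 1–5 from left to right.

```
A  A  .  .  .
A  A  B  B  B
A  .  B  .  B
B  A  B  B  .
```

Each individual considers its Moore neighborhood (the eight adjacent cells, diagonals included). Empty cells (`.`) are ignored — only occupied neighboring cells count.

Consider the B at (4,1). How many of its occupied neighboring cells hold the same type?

0

Occupied neighbors of (4,1): (3,1)=A, (4,2)=A.
Same type (B): 0 of 2.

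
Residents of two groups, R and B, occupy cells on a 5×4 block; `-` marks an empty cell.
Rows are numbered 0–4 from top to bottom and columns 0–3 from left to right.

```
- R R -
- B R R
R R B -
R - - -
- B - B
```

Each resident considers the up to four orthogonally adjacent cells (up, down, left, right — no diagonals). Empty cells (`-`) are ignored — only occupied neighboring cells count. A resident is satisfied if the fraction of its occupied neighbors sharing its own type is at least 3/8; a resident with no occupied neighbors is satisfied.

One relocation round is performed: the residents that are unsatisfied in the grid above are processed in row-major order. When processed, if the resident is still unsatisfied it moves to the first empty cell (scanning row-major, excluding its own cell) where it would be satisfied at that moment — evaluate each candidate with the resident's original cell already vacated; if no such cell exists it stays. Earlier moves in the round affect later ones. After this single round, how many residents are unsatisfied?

Initially unsatisfied (in order): (1,1), (2,1), (2,2).
  (1,1) → (2,3).
  (2,1): now satisfied by earlier moves; stays.
  (2,2) → (3,2).
Resulting grid:
- R R -
- - R R
R R - B
R - B -
- B - B
Unsatisfied now: (2,3).

1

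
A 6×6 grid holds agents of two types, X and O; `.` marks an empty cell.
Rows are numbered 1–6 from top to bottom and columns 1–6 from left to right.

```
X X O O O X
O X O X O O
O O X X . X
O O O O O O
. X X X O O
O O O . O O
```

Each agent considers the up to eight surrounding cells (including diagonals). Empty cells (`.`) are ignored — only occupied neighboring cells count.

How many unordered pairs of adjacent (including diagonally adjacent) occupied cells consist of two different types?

Scan each occupied cell's neighbors to the right and below (and the two forward diagonals) so each pair is counted once.
From row 1: 11 unlike of 21 pairs (running 11/21).
From row 2: 11 unlike of 18 pairs (running 22/39).
From row 3: 9 unlike of 16 pairs (running 31/55).
From row 4: 9 unlike of 19 pairs (running 40/74).
From row 5: 8 unlike of 15 pairs (running 48/89).
From row 6: 0 unlike of 3 pairs (running 48/92).
Total adjacent occupied pairs: 92; unlike-type pairs: 48.

48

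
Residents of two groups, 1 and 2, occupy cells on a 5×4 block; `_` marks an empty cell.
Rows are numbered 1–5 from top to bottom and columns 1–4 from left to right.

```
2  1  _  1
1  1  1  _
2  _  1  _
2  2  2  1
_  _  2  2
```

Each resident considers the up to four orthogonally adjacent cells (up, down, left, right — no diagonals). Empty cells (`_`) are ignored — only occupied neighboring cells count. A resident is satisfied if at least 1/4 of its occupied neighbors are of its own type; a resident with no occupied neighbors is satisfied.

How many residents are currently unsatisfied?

2

(1,1)2 0/2 ✗
(1,2)1 1/2 ✓
(1,4)1 0/0 ✓
(2,1)1 1/3 ✓
(2,2)1 3/3 ✓
(2,3)1 2/2 ✓
(3,1)2 1/2 ✓
(3,3)1 1/2 ✓
(4,1)2 2/2 ✓
(4,2)2 2/2 ✓
(4,3)2 2/4 ✓
(4,4)1 0/2 ✗
(5,3)2 2/2 ✓
(5,4)2 1/2 ✓
Unsatisfied: (1,1), (4,4) — 2 in total.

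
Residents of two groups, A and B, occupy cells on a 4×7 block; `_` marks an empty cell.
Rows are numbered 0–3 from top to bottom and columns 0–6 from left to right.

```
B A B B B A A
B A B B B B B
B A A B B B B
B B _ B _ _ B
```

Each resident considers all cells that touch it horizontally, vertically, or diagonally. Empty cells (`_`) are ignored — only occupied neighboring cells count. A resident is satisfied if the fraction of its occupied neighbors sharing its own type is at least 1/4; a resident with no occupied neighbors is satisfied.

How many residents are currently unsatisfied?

Row 0: (0,0)B 1/3 ✓ · (0,1)A 1/5 ✗ · (0,2)B 3/5 ✓ · (0,3)B 5/5 ✓ · (0,4)B 4/5 ✓ · (0,5)A 1/5 ✗ · (0,6)A 1/3 ✓
Row 1: (1,0)B 2/5 ✓ · (1,1)A 3/8 ✓ · (1,2)B 4/8 ✓ · (1,3)B 7/8 ✓ · (1,4)B 7/8 ✓ · (1,5)B 6/8 ✓ · (1,6)B 3/5 ✓
Row 2: (2,0)B 3/5 ✓ · (2,1)A 2/7 ✓ · (2,2)A 2/7 ✓ · (2,3)B 5/6 ✓ · (2,4)B 6/6 ✓ · (2,5)B 6/6 ✓ · (2,6)B 4/4 ✓
Row 3: (3,0)B 2/3 ✓ · (3,1)B 2/4 ✓ · (3,3)B 2/3 ✓ · (3,6)B 2/2 ✓
Unsatisfied: (0,1), (0,5) — 2 in total.

2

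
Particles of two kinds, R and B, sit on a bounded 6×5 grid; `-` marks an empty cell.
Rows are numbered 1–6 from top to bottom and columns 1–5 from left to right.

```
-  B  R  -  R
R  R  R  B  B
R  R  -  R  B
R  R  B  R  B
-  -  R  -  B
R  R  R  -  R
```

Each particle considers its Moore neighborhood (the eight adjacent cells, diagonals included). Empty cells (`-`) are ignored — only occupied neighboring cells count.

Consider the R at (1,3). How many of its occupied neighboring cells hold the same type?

2

Occupied neighbors of (1,3): (1,2)=B, (2,2)=R, (2,3)=R, (2,4)=B.
Same type (R): 2 of 4.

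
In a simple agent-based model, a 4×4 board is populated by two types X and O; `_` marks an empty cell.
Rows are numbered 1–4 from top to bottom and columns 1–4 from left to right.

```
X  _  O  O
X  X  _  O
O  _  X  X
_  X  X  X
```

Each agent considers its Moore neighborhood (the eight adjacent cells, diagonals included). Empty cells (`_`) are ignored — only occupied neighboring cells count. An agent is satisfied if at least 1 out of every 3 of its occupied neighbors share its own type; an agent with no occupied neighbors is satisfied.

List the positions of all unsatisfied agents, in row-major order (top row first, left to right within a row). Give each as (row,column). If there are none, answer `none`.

(3,1)

(1,1)X 2/2 ✓
(1,3)O 2/3 ✓
(1,4)O 2/2 ✓
(2,1)X 2/3 ✓
(2,2)X 3/5 ✓
(2,4)O 2/4 ✓
(3,1)O 0/3 ✗
(3,3)X 5/6 ✓
(3,4)X 3/4 ✓
(4,2)X 2/3 ✓
(4,3)X 4/4 ✓
(4,4)X 3/3 ✓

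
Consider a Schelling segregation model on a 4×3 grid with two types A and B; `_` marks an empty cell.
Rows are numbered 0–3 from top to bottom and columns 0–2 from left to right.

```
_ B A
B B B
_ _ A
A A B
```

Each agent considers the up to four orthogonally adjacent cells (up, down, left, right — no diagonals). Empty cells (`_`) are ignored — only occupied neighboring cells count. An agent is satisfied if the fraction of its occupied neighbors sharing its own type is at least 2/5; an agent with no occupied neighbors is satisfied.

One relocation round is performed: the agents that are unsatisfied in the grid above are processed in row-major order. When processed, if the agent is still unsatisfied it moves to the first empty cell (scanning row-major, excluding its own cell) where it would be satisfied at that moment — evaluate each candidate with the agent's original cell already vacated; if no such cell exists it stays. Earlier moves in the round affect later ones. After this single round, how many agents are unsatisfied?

Initially unsatisfied (in order): (0,2), (1,2), (2,2), (3,2).
  (0,2) → (2,0).
  (1,2): now satisfied by earlier moves; stays.
  (2,2) → (2,1).
  (3,2) → (0,0).
Resulting grid:
B B _
B B B
A A _
A A _
All satisfied now.

0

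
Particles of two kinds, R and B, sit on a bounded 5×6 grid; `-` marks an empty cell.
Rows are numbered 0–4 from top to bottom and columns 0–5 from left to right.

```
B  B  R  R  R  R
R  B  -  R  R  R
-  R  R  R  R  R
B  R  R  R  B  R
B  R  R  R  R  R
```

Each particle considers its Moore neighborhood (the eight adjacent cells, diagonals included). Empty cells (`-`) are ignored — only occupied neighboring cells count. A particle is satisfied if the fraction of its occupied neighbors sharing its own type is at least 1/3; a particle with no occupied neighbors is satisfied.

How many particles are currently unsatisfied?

3

Row 0: (0,0)B 2/3 ok · (0,1)B 2/4 ok · (0,2)R 2/4 ok · (0,3)R 4/4 ok · (0,4)R 5/5 ok · (0,5)R 3/3 ok
Row 1: (1,0)R 1/4 unhappy · (1,1)B 2/6 ok · (1,3)R 7/7 ok · (1,4)R 8/8 ok · (1,5)R 5/5 ok
Row 2: (2,1)R 4/6 ok · (2,2)R 6/7 ok · (2,3)R 6/7 ok · (2,4)R 7/8 ok · (2,5)R 4/5 ok
Row 3: (3,0)B 1/4 unhappy · (3,1)R 5/7 ok · (3,2)R 8/8 ok · (3,3)R 7/8 ok · (3,4)B 0/8 unhappy · (3,5)R 4/5 ok
Row 4: (4,0)B 1/3 ok · (4,1)R 3/5 ok · (4,2)R 5/5 ok · (4,3)R 4/5 ok · (4,4)R 4/5 ok · (4,5)R 2/3 ok
Unsatisfied: (1,0), (3,0), (3,4) — 3 in total.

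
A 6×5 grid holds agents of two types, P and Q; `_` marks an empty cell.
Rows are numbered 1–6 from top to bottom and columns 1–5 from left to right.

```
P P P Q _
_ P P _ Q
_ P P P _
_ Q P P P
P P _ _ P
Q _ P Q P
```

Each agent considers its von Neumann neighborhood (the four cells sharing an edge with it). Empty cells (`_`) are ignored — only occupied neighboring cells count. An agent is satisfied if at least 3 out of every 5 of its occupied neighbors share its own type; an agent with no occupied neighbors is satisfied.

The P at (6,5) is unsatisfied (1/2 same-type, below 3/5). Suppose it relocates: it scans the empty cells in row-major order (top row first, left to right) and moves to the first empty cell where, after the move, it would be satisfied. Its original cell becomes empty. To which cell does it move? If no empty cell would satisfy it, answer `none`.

Vacating (6,5). Empty cells in order:
  (1,5): 0/2 same-type → still unsatisfied.
  (2,1): 2/2 same-type → satisfied — stop here.

(2,1)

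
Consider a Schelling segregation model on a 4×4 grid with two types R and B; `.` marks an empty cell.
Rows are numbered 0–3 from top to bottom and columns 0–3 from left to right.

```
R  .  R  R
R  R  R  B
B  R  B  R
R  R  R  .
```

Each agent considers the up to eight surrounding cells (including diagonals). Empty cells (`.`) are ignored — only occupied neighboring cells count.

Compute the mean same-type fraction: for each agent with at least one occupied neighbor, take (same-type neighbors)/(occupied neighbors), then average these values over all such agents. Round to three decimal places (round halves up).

0.586

Row 0: (0,0)R 2/2 · (0,2)R 3/4 · (0,3)R 2/3
Row 1: (1,0)R 3/4 · (1,1)R 5/7 · (1,2)R 5/7 · (1,3)B 1/5
Row 2: (2,0)B 0/5 · (2,1)R 6/8 · (2,2)B 1/7 · (2,3)R 2/4
Row 3: (3,0)R 2/3 · (3,1)R 3/5 · (3,2)R 3/4
Sum over 14 agents: 2/2 + 3/4 + 2/3 + 3/4 + 5/7 + 5/7 + 1/5 + 0/5 + 6/8 + 1/7 + 2/4 + 2/3 + 3/5 + 3/4 = 1723/210; mean = 1723/210 ÷ 14 = 1723/2940 = 0.586054… → 0.586.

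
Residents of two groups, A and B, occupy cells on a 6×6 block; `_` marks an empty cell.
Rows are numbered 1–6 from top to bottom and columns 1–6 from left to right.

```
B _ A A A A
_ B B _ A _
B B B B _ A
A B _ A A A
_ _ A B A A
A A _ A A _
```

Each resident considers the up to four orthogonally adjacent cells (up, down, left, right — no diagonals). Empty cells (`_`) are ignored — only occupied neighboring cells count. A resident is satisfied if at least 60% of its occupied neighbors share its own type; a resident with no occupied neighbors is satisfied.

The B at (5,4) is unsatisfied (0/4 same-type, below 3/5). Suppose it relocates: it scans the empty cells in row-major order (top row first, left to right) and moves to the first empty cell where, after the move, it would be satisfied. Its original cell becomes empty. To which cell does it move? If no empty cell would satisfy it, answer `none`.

(1,2)

Vacating (5,4). Empty cells in order:
  (1,2): 2/3 same-type → satisfied — stop here.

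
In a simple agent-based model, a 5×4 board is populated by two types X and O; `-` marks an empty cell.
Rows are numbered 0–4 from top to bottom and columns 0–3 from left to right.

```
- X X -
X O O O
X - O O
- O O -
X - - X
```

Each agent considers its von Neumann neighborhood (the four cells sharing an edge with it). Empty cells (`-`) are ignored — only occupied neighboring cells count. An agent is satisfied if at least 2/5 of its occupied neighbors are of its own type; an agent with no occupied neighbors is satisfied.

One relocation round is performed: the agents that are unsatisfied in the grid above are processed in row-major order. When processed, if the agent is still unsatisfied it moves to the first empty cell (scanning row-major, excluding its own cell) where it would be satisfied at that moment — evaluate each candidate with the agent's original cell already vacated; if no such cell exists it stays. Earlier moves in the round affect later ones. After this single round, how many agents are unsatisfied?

Initially unsatisfied (in order): (1,1).
  (1,1) → (0,3).
Resulting grid:
- X X O
X - O O
X - O O
- O O -
X - - X
Unsatisfied now: (0,2).

1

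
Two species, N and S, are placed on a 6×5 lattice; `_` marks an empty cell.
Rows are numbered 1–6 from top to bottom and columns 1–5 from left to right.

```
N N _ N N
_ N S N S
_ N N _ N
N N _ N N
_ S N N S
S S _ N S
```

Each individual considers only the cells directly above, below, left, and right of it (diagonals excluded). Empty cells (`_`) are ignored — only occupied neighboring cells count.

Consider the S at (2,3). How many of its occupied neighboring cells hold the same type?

Occupied neighbors of (2,3): (3,3)=N, (2,2)=N, (2,4)=N.
Same type (S): 0 of 3.

0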